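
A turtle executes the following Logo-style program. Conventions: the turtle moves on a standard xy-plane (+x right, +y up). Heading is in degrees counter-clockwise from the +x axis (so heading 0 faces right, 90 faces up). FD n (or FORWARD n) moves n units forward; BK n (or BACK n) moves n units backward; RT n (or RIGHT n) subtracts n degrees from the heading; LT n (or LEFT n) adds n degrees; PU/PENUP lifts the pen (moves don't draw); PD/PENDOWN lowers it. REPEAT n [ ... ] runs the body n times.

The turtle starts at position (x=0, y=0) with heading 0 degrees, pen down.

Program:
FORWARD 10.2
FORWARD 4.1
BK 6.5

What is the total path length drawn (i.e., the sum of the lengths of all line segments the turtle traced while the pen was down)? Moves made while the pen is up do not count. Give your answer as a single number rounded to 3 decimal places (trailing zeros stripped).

Executing turtle program step by step:
Start: pos=(0,0), heading=0, pen down
FD 10.2: (0,0) -> (10.2,0) [heading=0, draw]
FD 4.1: (10.2,0) -> (14.3,0) [heading=0, draw]
BK 6.5: (14.3,0) -> (7.8,0) [heading=0, draw]
Final: pos=(7.8,0), heading=0, 3 segment(s) drawn

Segment lengths:
  seg 1: (0,0) -> (10.2,0), length = 10.2
  seg 2: (10.2,0) -> (14.3,0), length = 4.1
  seg 3: (14.3,0) -> (7.8,0), length = 6.5
Total = 20.8

Answer: 20.8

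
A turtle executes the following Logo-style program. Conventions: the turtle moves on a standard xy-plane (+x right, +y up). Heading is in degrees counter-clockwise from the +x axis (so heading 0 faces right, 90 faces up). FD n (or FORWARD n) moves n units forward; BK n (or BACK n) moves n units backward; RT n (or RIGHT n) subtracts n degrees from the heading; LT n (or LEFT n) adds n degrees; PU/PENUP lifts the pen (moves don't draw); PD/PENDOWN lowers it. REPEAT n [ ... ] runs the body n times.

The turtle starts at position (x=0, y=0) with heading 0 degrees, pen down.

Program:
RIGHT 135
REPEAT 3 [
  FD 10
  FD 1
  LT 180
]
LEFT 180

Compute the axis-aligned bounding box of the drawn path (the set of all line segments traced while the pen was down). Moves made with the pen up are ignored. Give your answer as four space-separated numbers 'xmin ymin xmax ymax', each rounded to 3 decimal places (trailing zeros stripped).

Answer: -7.778 -7.778 0 0

Derivation:
Executing turtle program step by step:
Start: pos=(0,0), heading=0, pen down
RT 135: heading 0 -> 225
REPEAT 3 [
  -- iteration 1/3 --
  FD 10: (0,0) -> (-7.071,-7.071) [heading=225, draw]
  FD 1: (-7.071,-7.071) -> (-7.778,-7.778) [heading=225, draw]
  LT 180: heading 225 -> 45
  -- iteration 2/3 --
  FD 10: (-7.778,-7.778) -> (-0.707,-0.707) [heading=45, draw]
  FD 1: (-0.707,-0.707) -> (0,0) [heading=45, draw]
  LT 180: heading 45 -> 225
  -- iteration 3/3 --
  FD 10: (0,0) -> (-7.071,-7.071) [heading=225, draw]
  FD 1: (-7.071,-7.071) -> (-7.778,-7.778) [heading=225, draw]
  LT 180: heading 225 -> 45
]
LT 180: heading 45 -> 225
Final: pos=(-7.778,-7.778), heading=225, 6 segment(s) drawn

Segment endpoints: x in {-7.778, -7.778, -7.071, -7.071, -0.707, 0, 0}, y in {-7.778, -7.071, -0.707, 0, 0}
xmin=-7.778, ymin=-7.778, xmax=0, ymax=0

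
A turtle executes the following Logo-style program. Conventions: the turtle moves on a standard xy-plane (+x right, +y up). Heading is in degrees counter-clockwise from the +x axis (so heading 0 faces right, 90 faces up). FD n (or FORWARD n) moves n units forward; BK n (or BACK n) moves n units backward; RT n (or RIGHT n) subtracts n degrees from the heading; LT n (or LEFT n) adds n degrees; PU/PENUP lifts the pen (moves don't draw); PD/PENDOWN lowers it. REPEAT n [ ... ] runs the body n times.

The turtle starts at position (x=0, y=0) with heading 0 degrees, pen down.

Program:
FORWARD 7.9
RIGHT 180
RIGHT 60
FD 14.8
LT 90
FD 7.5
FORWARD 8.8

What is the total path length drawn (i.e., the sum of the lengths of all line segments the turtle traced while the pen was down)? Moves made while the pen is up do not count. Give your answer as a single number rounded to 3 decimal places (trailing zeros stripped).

Answer: 39

Derivation:
Executing turtle program step by step:
Start: pos=(0,0), heading=0, pen down
FD 7.9: (0,0) -> (7.9,0) [heading=0, draw]
RT 180: heading 0 -> 180
RT 60: heading 180 -> 120
FD 14.8: (7.9,0) -> (0.5,12.817) [heading=120, draw]
LT 90: heading 120 -> 210
FD 7.5: (0.5,12.817) -> (-5.995,9.067) [heading=210, draw]
FD 8.8: (-5.995,9.067) -> (-13.616,4.667) [heading=210, draw]
Final: pos=(-13.616,4.667), heading=210, 4 segment(s) drawn

Segment lengths:
  seg 1: (0,0) -> (7.9,0), length = 7.9
  seg 2: (7.9,0) -> (0.5,12.817), length = 14.8
  seg 3: (0.5,12.817) -> (-5.995,9.067), length = 7.5
  seg 4: (-5.995,9.067) -> (-13.616,4.667), length = 8.8
Total = 39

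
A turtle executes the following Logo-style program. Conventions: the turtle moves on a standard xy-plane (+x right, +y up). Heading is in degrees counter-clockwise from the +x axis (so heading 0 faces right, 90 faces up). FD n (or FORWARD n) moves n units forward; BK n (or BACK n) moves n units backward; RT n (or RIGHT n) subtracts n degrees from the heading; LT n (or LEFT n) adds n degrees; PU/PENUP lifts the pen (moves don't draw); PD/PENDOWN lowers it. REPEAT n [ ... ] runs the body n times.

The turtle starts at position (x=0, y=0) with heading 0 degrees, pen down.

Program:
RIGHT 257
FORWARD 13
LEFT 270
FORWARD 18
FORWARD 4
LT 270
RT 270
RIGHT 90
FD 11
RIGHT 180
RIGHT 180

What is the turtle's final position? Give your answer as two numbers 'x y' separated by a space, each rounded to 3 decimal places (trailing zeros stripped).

Executing turtle program step by step:
Start: pos=(0,0), heading=0, pen down
RT 257: heading 0 -> 103
FD 13: (0,0) -> (-2.924,12.667) [heading=103, draw]
LT 270: heading 103 -> 13
FD 18: (-2.924,12.667) -> (14.614,16.716) [heading=13, draw]
FD 4: (14.614,16.716) -> (18.512,17.616) [heading=13, draw]
LT 270: heading 13 -> 283
RT 270: heading 283 -> 13
RT 90: heading 13 -> 283
FD 11: (18.512,17.616) -> (20.986,6.898) [heading=283, draw]
RT 180: heading 283 -> 103
RT 180: heading 103 -> 283
Final: pos=(20.986,6.898), heading=283, 4 segment(s) drawn

Answer: 20.986 6.898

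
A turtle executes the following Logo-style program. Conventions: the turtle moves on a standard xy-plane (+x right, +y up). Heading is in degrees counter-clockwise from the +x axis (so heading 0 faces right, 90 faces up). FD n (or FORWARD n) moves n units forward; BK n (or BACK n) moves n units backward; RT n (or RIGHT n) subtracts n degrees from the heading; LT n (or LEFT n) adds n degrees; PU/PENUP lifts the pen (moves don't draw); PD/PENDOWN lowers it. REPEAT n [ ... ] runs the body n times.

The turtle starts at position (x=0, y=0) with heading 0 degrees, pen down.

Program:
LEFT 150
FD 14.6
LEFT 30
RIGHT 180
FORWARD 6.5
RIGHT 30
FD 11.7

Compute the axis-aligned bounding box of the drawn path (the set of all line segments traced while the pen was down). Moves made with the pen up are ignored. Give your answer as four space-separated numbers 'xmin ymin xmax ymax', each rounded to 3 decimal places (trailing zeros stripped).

Executing turtle program step by step:
Start: pos=(0,0), heading=0, pen down
LT 150: heading 0 -> 150
FD 14.6: (0,0) -> (-12.644,7.3) [heading=150, draw]
LT 30: heading 150 -> 180
RT 180: heading 180 -> 0
FD 6.5: (-12.644,7.3) -> (-6.144,7.3) [heading=0, draw]
RT 30: heading 0 -> 330
FD 11.7: (-6.144,7.3) -> (3.989,1.45) [heading=330, draw]
Final: pos=(3.989,1.45), heading=330, 3 segment(s) drawn

Segment endpoints: x in {-12.644, -6.144, 0, 3.989}, y in {0, 1.45, 7.3}
xmin=-12.644, ymin=0, xmax=3.989, ymax=7.3

Answer: -12.644 0 3.989 7.3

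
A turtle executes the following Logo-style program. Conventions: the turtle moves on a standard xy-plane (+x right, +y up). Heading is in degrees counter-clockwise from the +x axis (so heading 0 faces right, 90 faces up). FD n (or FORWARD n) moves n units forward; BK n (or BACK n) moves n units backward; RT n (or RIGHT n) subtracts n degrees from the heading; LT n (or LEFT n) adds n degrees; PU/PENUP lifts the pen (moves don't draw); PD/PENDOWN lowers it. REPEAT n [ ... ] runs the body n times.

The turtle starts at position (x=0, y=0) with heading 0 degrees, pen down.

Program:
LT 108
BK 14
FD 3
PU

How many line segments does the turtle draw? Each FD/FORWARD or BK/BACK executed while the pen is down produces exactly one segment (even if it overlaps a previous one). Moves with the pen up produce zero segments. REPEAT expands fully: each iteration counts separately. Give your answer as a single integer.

Answer: 2

Derivation:
Executing turtle program step by step:
Start: pos=(0,0), heading=0, pen down
LT 108: heading 0 -> 108
BK 14: (0,0) -> (4.326,-13.315) [heading=108, draw]
FD 3: (4.326,-13.315) -> (3.399,-10.462) [heading=108, draw]
PU: pen up
Final: pos=(3.399,-10.462), heading=108, 2 segment(s) drawn
Segments drawn: 2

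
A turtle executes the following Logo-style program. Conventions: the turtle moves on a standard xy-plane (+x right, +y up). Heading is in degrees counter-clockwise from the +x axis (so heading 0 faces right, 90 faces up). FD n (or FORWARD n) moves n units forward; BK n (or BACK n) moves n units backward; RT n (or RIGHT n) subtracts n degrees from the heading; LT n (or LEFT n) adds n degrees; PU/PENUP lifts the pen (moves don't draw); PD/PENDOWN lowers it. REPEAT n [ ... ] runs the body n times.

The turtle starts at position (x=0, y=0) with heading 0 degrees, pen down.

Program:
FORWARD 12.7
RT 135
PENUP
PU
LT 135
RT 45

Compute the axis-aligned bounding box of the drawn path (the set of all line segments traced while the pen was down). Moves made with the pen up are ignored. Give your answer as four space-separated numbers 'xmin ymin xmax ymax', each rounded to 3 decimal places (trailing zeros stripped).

Executing turtle program step by step:
Start: pos=(0,0), heading=0, pen down
FD 12.7: (0,0) -> (12.7,0) [heading=0, draw]
RT 135: heading 0 -> 225
PU: pen up
PU: pen up
LT 135: heading 225 -> 0
RT 45: heading 0 -> 315
Final: pos=(12.7,0), heading=315, 1 segment(s) drawn

Segment endpoints: x in {0, 12.7}, y in {0}
xmin=0, ymin=0, xmax=12.7, ymax=0

Answer: 0 0 12.7 0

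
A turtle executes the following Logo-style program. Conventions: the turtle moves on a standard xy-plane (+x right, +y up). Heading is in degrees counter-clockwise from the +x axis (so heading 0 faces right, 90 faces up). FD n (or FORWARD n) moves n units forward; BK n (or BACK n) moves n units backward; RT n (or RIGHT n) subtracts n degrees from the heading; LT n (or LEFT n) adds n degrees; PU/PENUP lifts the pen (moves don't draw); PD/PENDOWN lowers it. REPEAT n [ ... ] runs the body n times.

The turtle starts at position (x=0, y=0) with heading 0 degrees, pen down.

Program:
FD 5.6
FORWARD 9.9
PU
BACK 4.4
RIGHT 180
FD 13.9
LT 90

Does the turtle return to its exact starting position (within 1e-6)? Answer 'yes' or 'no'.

Executing turtle program step by step:
Start: pos=(0,0), heading=0, pen down
FD 5.6: (0,0) -> (5.6,0) [heading=0, draw]
FD 9.9: (5.6,0) -> (15.5,0) [heading=0, draw]
PU: pen up
BK 4.4: (15.5,0) -> (11.1,0) [heading=0, move]
RT 180: heading 0 -> 180
FD 13.9: (11.1,0) -> (-2.8,0) [heading=180, move]
LT 90: heading 180 -> 270
Final: pos=(-2.8,0), heading=270, 2 segment(s) drawn

Start position: (0, 0)
Final position: (-2.8, 0)
Distance = 2.8; >= 1e-6 -> NOT closed

Answer: no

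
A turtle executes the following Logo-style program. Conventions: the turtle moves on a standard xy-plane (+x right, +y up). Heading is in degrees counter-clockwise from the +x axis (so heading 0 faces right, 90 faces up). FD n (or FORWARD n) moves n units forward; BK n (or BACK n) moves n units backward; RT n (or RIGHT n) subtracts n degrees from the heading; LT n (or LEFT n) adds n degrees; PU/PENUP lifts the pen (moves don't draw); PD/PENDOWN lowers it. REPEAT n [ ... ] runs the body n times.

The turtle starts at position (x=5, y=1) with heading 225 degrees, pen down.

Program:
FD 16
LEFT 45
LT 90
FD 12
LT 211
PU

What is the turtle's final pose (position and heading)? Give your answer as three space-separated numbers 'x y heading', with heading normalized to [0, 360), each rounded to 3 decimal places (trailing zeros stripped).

Answer: 5.686 -10.314 211

Derivation:
Executing turtle program step by step:
Start: pos=(5,1), heading=225, pen down
FD 16: (5,1) -> (-6.314,-10.314) [heading=225, draw]
LT 45: heading 225 -> 270
LT 90: heading 270 -> 0
FD 12: (-6.314,-10.314) -> (5.686,-10.314) [heading=0, draw]
LT 211: heading 0 -> 211
PU: pen up
Final: pos=(5.686,-10.314), heading=211, 2 segment(s) drawn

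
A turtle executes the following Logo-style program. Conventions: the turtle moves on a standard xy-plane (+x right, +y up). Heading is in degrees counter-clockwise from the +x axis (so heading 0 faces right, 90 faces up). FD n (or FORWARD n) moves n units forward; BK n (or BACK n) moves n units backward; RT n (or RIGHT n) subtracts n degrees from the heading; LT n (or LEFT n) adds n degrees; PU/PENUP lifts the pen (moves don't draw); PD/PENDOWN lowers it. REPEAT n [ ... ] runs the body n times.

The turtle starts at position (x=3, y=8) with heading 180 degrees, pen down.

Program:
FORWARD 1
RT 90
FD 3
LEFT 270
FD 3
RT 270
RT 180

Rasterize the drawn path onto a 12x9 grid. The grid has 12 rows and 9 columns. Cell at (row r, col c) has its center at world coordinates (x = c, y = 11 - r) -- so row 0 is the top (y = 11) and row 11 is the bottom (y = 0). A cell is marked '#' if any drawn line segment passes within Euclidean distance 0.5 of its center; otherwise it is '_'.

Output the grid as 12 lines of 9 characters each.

Segment 0: (3,8) -> (2,8)
Segment 1: (2,8) -> (2,11)
Segment 2: (2,11) -> (5,11)

Answer: __####___
__#______
__#______
__##_____
_________
_________
_________
_________
_________
_________
_________
_________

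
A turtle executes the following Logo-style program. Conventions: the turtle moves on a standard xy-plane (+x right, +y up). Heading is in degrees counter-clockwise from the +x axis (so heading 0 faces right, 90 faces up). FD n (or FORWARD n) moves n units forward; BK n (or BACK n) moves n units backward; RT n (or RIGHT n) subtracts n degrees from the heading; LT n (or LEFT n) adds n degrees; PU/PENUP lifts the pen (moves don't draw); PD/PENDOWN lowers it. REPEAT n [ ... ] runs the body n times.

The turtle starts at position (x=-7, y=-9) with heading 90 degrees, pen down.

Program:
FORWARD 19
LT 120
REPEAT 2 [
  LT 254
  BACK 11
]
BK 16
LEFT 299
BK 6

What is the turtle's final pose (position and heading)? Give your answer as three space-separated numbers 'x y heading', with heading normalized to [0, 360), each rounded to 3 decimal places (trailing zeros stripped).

Executing turtle program step by step:
Start: pos=(-7,-9), heading=90, pen down
FD 19: (-7,-9) -> (-7,10) [heading=90, draw]
LT 120: heading 90 -> 210
REPEAT 2 [
  -- iteration 1/2 --
  LT 254: heading 210 -> 104
  BK 11: (-7,10) -> (-4.339,-0.673) [heading=104, draw]
  -- iteration 2/2 --
  LT 254: heading 104 -> 358
  BK 11: (-4.339,-0.673) -> (-15.332,-0.289) [heading=358, draw]
]
BK 16: (-15.332,-0.289) -> (-31.322,0.269) [heading=358, draw]
LT 299: heading 358 -> 297
BK 6: (-31.322,0.269) -> (-34.046,5.615) [heading=297, draw]
Final: pos=(-34.046,5.615), heading=297, 5 segment(s) drawn

Answer: -34.046 5.615 297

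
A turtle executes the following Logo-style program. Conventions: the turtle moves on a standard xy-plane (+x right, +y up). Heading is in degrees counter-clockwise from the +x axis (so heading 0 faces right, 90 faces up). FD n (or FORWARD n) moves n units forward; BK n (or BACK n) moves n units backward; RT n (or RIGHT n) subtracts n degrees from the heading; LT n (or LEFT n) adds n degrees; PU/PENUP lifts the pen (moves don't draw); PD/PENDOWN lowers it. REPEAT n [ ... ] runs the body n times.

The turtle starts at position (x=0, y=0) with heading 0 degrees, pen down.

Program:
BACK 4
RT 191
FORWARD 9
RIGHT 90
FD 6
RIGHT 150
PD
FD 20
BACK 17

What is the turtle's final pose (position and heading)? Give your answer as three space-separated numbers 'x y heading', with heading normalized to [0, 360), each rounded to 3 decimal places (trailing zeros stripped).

Answer: -10.713 4.77 289

Derivation:
Executing turtle program step by step:
Start: pos=(0,0), heading=0, pen down
BK 4: (0,0) -> (-4,0) [heading=0, draw]
RT 191: heading 0 -> 169
FD 9: (-4,0) -> (-12.835,1.717) [heading=169, draw]
RT 90: heading 169 -> 79
FD 6: (-12.835,1.717) -> (-11.69,7.607) [heading=79, draw]
RT 150: heading 79 -> 289
PD: pen down
FD 20: (-11.69,7.607) -> (-5.178,-11.303) [heading=289, draw]
BK 17: (-5.178,-11.303) -> (-10.713,4.77) [heading=289, draw]
Final: pos=(-10.713,4.77), heading=289, 5 segment(s) drawn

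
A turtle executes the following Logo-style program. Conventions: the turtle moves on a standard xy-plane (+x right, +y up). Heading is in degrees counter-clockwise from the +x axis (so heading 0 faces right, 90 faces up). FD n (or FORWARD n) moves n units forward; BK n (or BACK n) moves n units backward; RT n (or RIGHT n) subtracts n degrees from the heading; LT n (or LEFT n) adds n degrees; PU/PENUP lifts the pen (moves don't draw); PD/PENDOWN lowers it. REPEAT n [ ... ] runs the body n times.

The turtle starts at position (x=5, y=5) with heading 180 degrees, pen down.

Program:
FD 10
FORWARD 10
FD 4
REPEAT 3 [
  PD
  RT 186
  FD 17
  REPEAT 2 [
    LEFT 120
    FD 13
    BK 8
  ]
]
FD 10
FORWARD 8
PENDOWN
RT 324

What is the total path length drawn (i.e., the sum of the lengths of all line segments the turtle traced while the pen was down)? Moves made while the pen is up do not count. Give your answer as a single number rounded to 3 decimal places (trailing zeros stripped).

Executing turtle program step by step:
Start: pos=(5,5), heading=180, pen down
FD 10: (5,5) -> (-5,5) [heading=180, draw]
FD 10: (-5,5) -> (-15,5) [heading=180, draw]
FD 4: (-15,5) -> (-19,5) [heading=180, draw]
REPEAT 3 [
  -- iteration 1/3 --
  PD: pen down
  RT 186: heading 180 -> 354
  FD 17: (-19,5) -> (-2.093,3.223) [heading=354, draw]
  REPEAT 2 [
    -- iteration 1/2 --
    LT 120: heading 354 -> 114
    FD 13: (-2.093,3.223) -> (-7.381,15.099) [heading=114, draw]
    BK 8: (-7.381,15.099) -> (-4.127,7.791) [heading=114, draw]
    -- iteration 2/2 --
    LT 120: heading 114 -> 234
    FD 13: (-4.127,7.791) -> (-11.768,-2.726) [heading=234, draw]
    BK 8: (-11.768,-2.726) -> (-7.066,3.746) [heading=234, draw]
  ]
  -- iteration 2/3 --
  PD: pen down
  RT 186: heading 234 -> 48
  FD 17: (-7.066,3.746) -> (4.309,16.379) [heading=48, draw]
  REPEAT 2 [
    -- iteration 1/2 --
    LT 120: heading 48 -> 168
    FD 13: (4.309,16.379) -> (-8.406,19.082) [heading=168, draw]
    BK 8: (-8.406,19.082) -> (-0.581,17.419) [heading=168, draw]
    -- iteration 2/2 --
    LT 120: heading 168 -> 288
    FD 13: (-0.581,17.419) -> (3.436,5.055) [heading=288, draw]
    BK 8: (3.436,5.055) -> (0.964,12.663) [heading=288, draw]
  ]
  -- iteration 3/3 --
  PD: pen down
  RT 186: heading 288 -> 102
  FD 17: (0.964,12.663) -> (-2.571,29.292) [heading=102, draw]
  REPEAT 2 [
    -- iteration 1/2 --
    LT 120: heading 102 -> 222
    FD 13: (-2.571,29.292) -> (-12.232,20.593) [heading=222, draw]
    BK 8: (-12.232,20.593) -> (-6.286,25.946) [heading=222, draw]
    -- iteration 2/2 --
    LT 120: heading 222 -> 342
    FD 13: (-6.286,25.946) -> (6.077,21.929) [heading=342, draw]
    BK 8: (6.077,21.929) -> (-1.531,24.401) [heading=342, draw]
  ]
]
FD 10: (-1.531,24.401) -> (7.979,21.311) [heading=342, draw]
FD 8: (7.979,21.311) -> (15.588,18.839) [heading=342, draw]
PD: pen down
RT 324: heading 342 -> 18
Final: pos=(15.588,18.839), heading=18, 20 segment(s) drawn

Segment lengths:
  seg 1: (5,5) -> (-5,5), length = 10
  seg 2: (-5,5) -> (-15,5), length = 10
  seg 3: (-15,5) -> (-19,5), length = 4
  seg 4: (-19,5) -> (-2.093,3.223), length = 17
  seg 5: (-2.093,3.223) -> (-7.381,15.099), length = 13
  seg 6: (-7.381,15.099) -> (-4.127,7.791), length = 8
  seg 7: (-4.127,7.791) -> (-11.768,-2.726), length = 13
  seg 8: (-11.768,-2.726) -> (-7.066,3.746), length = 8
  seg 9: (-7.066,3.746) -> (4.309,16.379), length = 17
  seg 10: (4.309,16.379) -> (-8.406,19.082), length = 13
  seg 11: (-8.406,19.082) -> (-0.581,17.419), length = 8
  seg 12: (-0.581,17.419) -> (3.436,5.055), length = 13
  seg 13: (3.436,5.055) -> (0.964,12.663), length = 8
  seg 14: (0.964,12.663) -> (-2.571,29.292), length = 17
  seg 15: (-2.571,29.292) -> (-12.232,20.593), length = 13
  seg 16: (-12.232,20.593) -> (-6.286,25.946), length = 8
  seg 17: (-6.286,25.946) -> (6.077,21.929), length = 13
  seg 18: (6.077,21.929) -> (-1.531,24.401), length = 8
  seg 19: (-1.531,24.401) -> (7.979,21.311), length = 10
  seg 20: (7.979,21.311) -> (15.588,18.839), length = 8
Total = 219

Answer: 219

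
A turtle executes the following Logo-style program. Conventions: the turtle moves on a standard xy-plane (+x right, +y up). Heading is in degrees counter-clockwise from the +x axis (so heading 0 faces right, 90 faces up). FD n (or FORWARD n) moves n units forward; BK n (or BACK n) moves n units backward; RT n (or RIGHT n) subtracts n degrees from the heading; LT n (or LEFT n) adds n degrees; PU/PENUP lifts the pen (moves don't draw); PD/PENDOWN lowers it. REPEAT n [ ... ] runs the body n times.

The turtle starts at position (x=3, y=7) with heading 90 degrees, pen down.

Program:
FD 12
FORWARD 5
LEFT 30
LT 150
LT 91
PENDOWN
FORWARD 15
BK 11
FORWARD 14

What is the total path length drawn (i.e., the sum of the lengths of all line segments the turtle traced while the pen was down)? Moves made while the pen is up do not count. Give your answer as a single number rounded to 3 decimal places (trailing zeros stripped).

Executing turtle program step by step:
Start: pos=(3,7), heading=90, pen down
FD 12: (3,7) -> (3,19) [heading=90, draw]
FD 5: (3,19) -> (3,24) [heading=90, draw]
LT 30: heading 90 -> 120
LT 150: heading 120 -> 270
LT 91: heading 270 -> 1
PD: pen down
FD 15: (3,24) -> (17.998,24.262) [heading=1, draw]
BK 11: (17.998,24.262) -> (6.999,24.07) [heading=1, draw]
FD 14: (6.999,24.07) -> (20.997,24.314) [heading=1, draw]
Final: pos=(20.997,24.314), heading=1, 5 segment(s) drawn

Segment lengths:
  seg 1: (3,7) -> (3,19), length = 12
  seg 2: (3,19) -> (3,24), length = 5
  seg 3: (3,24) -> (17.998,24.262), length = 15
  seg 4: (17.998,24.262) -> (6.999,24.07), length = 11
  seg 5: (6.999,24.07) -> (20.997,24.314), length = 14
Total = 57

Answer: 57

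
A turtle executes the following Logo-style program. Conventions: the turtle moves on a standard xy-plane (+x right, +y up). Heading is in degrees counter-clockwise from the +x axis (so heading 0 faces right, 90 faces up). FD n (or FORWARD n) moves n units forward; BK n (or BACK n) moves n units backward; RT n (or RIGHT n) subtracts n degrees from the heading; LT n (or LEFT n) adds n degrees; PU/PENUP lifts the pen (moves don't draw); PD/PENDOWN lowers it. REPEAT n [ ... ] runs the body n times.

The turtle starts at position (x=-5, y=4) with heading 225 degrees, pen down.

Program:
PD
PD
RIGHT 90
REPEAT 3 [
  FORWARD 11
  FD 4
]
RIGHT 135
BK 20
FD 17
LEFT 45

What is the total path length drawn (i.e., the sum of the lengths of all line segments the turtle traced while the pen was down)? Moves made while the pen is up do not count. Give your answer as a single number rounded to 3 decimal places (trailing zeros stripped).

Answer: 82

Derivation:
Executing turtle program step by step:
Start: pos=(-5,4), heading=225, pen down
PD: pen down
PD: pen down
RT 90: heading 225 -> 135
REPEAT 3 [
  -- iteration 1/3 --
  FD 11: (-5,4) -> (-12.778,11.778) [heading=135, draw]
  FD 4: (-12.778,11.778) -> (-15.607,14.607) [heading=135, draw]
  -- iteration 2/3 --
  FD 11: (-15.607,14.607) -> (-23.385,22.385) [heading=135, draw]
  FD 4: (-23.385,22.385) -> (-26.213,25.213) [heading=135, draw]
  -- iteration 3/3 --
  FD 11: (-26.213,25.213) -> (-33.991,32.991) [heading=135, draw]
  FD 4: (-33.991,32.991) -> (-36.82,35.82) [heading=135, draw]
]
RT 135: heading 135 -> 0
BK 20: (-36.82,35.82) -> (-56.82,35.82) [heading=0, draw]
FD 17: (-56.82,35.82) -> (-39.82,35.82) [heading=0, draw]
LT 45: heading 0 -> 45
Final: pos=(-39.82,35.82), heading=45, 8 segment(s) drawn

Segment lengths:
  seg 1: (-5,4) -> (-12.778,11.778), length = 11
  seg 2: (-12.778,11.778) -> (-15.607,14.607), length = 4
  seg 3: (-15.607,14.607) -> (-23.385,22.385), length = 11
  seg 4: (-23.385,22.385) -> (-26.213,25.213), length = 4
  seg 5: (-26.213,25.213) -> (-33.991,32.991), length = 11
  seg 6: (-33.991,32.991) -> (-36.82,35.82), length = 4
  seg 7: (-36.82,35.82) -> (-56.82,35.82), length = 20
  seg 8: (-56.82,35.82) -> (-39.82,35.82), length = 17
Total = 82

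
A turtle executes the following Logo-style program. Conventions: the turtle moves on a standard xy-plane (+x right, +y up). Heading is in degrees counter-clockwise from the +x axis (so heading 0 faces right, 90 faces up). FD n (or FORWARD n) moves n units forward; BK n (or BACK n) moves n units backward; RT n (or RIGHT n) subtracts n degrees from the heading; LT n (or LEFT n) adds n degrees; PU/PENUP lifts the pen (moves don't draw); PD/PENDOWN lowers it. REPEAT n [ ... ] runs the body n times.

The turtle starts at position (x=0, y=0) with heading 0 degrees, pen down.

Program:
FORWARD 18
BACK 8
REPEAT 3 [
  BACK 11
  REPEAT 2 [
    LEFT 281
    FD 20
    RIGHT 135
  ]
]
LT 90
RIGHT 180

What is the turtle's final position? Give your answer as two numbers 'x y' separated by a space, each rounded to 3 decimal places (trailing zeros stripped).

Executing turtle program step by step:
Start: pos=(0,0), heading=0, pen down
FD 18: (0,0) -> (18,0) [heading=0, draw]
BK 8: (18,0) -> (10,0) [heading=0, draw]
REPEAT 3 [
  -- iteration 1/3 --
  BK 11: (10,0) -> (-1,0) [heading=0, draw]
  REPEAT 2 [
    -- iteration 1/2 --
    LT 281: heading 0 -> 281
    FD 20: (-1,0) -> (2.816,-19.633) [heading=281, draw]
    RT 135: heading 281 -> 146
    -- iteration 2/2 --
    LT 281: heading 146 -> 67
    FD 20: (2.816,-19.633) -> (10.631,-1.222) [heading=67, draw]
    RT 135: heading 67 -> 292
  ]
  -- iteration 2/3 --
  BK 11: (10.631,-1.222) -> (6.51,8.977) [heading=292, draw]
  REPEAT 2 [
    -- iteration 1/2 --
    LT 281: heading 292 -> 213
    FD 20: (6.51,8.977) -> (-10.263,-1.916) [heading=213, draw]
    RT 135: heading 213 -> 78
    -- iteration 2/2 --
    LT 281: heading 78 -> 359
    FD 20: (-10.263,-1.916) -> (9.734,-2.265) [heading=359, draw]
    RT 135: heading 359 -> 224
  ]
  -- iteration 3/3 --
  BK 11: (9.734,-2.265) -> (17.646,5.376) [heading=224, draw]
  REPEAT 2 [
    -- iteration 1/2 --
    LT 281: heading 224 -> 145
    FD 20: (17.646,5.376) -> (1.263,16.848) [heading=145, draw]
    RT 135: heading 145 -> 10
    -- iteration 2/2 --
    LT 281: heading 10 -> 291
    FD 20: (1.263,16.848) -> (8.431,-1.824) [heading=291, draw]
    RT 135: heading 291 -> 156
  ]
]
LT 90: heading 156 -> 246
RT 180: heading 246 -> 66
Final: pos=(8.431,-1.824), heading=66, 11 segment(s) drawn

Answer: 8.431 -1.824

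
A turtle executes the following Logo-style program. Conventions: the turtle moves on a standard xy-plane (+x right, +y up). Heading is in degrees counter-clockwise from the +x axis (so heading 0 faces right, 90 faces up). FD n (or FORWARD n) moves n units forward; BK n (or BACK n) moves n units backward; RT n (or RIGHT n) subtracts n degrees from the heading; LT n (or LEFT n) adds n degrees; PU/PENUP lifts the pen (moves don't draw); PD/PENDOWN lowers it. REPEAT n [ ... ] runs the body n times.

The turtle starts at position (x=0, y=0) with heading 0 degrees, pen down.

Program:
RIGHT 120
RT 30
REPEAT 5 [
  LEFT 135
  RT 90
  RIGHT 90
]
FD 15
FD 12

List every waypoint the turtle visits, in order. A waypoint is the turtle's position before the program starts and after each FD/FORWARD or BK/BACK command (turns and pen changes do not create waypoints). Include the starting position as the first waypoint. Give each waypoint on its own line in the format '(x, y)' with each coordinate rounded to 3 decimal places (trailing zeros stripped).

Executing turtle program step by step:
Start: pos=(0,0), heading=0, pen down
RT 120: heading 0 -> 240
RT 30: heading 240 -> 210
REPEAT 5 [
  -- iteration 1/5 --
  LT 135: heading 210 -> 345
  RT 90: heading 345 -> 255
  RT 90: heading 255 -> 165
  -- iteration 2/5 --
  LT 135: heading 165 -> 300
  RT 90: heading 300 -> 210
  RT 90: heading 210 -> 120
  -- iteration 3/5 --
  LT 135: heading 120 -> 255
  RT 90: heading 255 -> 165
  RT 90: heading 165 -> 75
  -- iteration 4/5 --
  LT 135: heading 75 -> 210
  RT 90: heading 210 -> 120
  RT 90: heading 120 -> 30
  -- iteration 5/5 --
  LT 135: heading 30 -> 165
  RT 90: heading 165 -> 75
  RT 90: heading 75 -> 345
]
FD 15: (0,0) -> (14.489,-3.882) [heading=345, draw]
FD 12: (14.489,-3.882) -> (26.08,-6.988) [heading=345, draw]
Final: pos=(26.08,-6.988), heading=345, 2 segment(s) drawn
Waypoints (3 total):
(0, 0)
(14.489, -3.882)
(26.08, -6.988)

Answer: (0, 0)
(14.489, -3.882)
(26.08, -6.988)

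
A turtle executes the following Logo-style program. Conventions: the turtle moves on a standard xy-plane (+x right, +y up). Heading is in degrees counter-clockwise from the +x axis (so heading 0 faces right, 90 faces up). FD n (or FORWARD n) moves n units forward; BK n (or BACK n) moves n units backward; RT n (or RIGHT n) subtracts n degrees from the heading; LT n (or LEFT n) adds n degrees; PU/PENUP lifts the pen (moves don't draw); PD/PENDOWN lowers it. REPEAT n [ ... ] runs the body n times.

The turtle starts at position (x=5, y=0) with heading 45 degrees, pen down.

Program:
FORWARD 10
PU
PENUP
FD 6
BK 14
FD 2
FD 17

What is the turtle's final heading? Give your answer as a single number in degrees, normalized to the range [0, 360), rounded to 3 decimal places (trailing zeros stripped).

Answer: 45

Derivation:
Executing turtle program step by step:
Start: pos=(5,0), heading=45, pen down
FD 10: (5,0) -> (12.071,7.071) [heading=45, draw]
PU: pen up
PU: pen up
FD 6: (12.071,7.071) -> (16.314,11.314) [heading=45, move]
BK 14: (16.314,11.314) -> (6.414,1.414) [heading=45, move]
FD 2: (6.414,1.414) -> (7.828,2.828) [heading=45, move]
FD 17: (7.828,2.828) -> (19.849,14.849) [heading=45, move]
Final: pos=(19.849,14.849), heading=45, 1 segment(s) drawn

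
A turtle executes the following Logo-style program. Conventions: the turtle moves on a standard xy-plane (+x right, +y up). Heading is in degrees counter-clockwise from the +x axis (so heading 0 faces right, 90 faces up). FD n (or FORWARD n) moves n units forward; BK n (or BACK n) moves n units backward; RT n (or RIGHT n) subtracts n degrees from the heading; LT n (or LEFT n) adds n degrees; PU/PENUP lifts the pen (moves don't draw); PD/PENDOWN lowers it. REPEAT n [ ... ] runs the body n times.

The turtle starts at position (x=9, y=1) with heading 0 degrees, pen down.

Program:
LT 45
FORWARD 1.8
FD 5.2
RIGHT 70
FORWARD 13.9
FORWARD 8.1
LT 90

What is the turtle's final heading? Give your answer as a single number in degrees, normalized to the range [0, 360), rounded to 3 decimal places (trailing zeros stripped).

Executing turtle program step by step:
Start: pos=(9,1), heading=0, pen down
LT 45: heading 0 -> 45
FD 1.8: (9,1) -> (10.273,2.273) [heading=45, draw]
FD 5.2: (10.273,2.273) -> (13.95,5.95) [heading=45, draw]
RT 70: heading 45 -> 335
FD 13.9: (13.95,5.95) -> (26.547,0.075) [heading=335, draw]
FD 8.1: (26.547,0.075) -> (33.889,-3.348) [heading=335, draw]
LT 90: heading 335 -> 65
Final: pos=(33.889,-3.348), heading=65, 4 segment(s) drawn

Answer: 65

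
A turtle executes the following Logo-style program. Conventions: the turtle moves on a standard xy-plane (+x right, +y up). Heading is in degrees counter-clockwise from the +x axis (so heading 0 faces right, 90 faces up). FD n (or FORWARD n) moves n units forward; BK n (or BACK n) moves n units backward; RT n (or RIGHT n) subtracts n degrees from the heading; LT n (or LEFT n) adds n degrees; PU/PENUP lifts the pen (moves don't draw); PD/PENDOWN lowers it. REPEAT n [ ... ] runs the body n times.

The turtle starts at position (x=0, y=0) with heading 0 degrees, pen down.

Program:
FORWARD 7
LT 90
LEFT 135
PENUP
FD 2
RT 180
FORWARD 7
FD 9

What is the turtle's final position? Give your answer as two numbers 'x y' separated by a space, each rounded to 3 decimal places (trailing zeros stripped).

Executing turtle program step by step:
Start: pos=(0,0), heading=0, pen down
FD 7: (0,0) -> (7,0) [heading=0, draw]
LT 90: heading 0 -> 90
LT 135: heading 90 -> 225
PU: pen up
FD 2: (7,0) -> (5.586,-1.414) [heading=225, move]
RT 180: heading 225 -> 45
FD 7: (5.586,-1.414) -> (10.536,3.536) [heading=45, move]
FD 9: (10.536,3.536) -> (16.899,9.899) [heading=45, move]
Final: pos=(16.899,9.899), heading=45, 1 segment(s) drawn

Answer: 16.899 9.899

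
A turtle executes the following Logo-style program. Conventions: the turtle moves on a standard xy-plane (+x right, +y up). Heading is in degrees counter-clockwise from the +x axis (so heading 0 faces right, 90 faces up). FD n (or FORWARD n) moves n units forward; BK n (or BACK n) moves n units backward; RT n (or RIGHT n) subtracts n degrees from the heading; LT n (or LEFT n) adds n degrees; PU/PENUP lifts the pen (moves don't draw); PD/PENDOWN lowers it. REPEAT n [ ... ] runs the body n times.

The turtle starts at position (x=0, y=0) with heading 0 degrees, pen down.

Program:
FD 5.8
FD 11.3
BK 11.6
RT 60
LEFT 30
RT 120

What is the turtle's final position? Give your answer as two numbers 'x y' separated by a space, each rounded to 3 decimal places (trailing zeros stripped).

Executing turtle program step by step:
Start: pos=(0,0), heading=0, pen down
FD 5.8: (0,0) -> (5.8,0) [heading=0, draw]
FD 11.3: (5.8,0) -> (17.1,0) [heading=0, draw]
BK 11.6: (17.1,0) -> (5.5,0) [heading=0, draw]
RT 60: heading 0 -> 300
LT 30: heading 300 -> 330
RT 120: heading 330 -> 210
Final: pos=(5.5,0), heading=210, 3 segment(s) drawn

Answer: 5.5 0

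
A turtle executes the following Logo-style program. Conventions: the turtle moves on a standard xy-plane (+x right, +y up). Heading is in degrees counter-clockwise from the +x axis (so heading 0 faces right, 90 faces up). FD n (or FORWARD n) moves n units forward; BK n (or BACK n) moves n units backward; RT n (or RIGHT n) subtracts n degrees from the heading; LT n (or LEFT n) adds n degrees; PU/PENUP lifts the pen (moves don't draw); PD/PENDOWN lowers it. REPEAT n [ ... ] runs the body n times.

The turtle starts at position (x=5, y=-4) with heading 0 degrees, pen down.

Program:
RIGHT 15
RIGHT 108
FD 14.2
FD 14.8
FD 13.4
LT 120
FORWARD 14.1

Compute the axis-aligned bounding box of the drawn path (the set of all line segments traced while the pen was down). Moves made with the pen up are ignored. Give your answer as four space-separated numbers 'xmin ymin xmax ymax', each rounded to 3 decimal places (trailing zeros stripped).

Answer: -18.093 -40.298 5 -4

Derivation:
Executing turtle program step by step:
Start: pos=(5,-4), heading=0, pen down
RT 15: heading 0 -> 345
RT 108: heading 345 -> 237
FD 14.2: (5,-4) -> (-2.734,-15.909) [heading=237, draw]
FD 14.8: (-2.734,-15.909) -> (-10.795,-28.321) [heading=237, draw]
FD 13.4: (-10.795,-28.321) -> (-18.093,-39.56) [heading=237, draw]
LT 120: heading 237 -> 357
FD 14.1: (-18.093,-39.56) -> (-4.012,-40.298) [heading=357, draw]
Final: pos=(-4.012,-40.298), heading=357, 4 segment(s) drawn

Segment endpoints: x in {-18.093, -10.795, -4.012, -2.734, 5}, y in {-40.298, -39.56, -28.321, -15.909, -4}
xmin=-18.093, ymin=-40.298, xmax=5, ymax=-4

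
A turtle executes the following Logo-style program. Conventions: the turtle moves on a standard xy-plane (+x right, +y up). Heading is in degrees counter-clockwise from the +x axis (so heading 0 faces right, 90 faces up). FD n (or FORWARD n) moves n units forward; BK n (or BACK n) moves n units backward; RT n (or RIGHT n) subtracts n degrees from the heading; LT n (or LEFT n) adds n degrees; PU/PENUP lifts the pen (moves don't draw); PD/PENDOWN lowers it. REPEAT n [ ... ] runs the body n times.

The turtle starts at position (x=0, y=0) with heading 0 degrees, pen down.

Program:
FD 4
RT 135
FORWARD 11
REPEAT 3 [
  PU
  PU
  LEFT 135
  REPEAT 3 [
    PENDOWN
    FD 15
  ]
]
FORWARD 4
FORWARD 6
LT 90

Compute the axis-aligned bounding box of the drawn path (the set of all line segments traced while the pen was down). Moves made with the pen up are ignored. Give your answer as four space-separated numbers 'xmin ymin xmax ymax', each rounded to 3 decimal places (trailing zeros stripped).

Answer: -3.778 -30.958 41.222 24.042

Derivation:
Executing turtle program step by step:
Start: pos=(0,0), heading=0, pen down
FD 4: (0,0) -> (4,0) [heading=0, draw]
RT 135: heading 0 -> 225
FD 11: (4,0) -> (-3.778,-7.778) [heading=225, draw]
REPEAT 3 [
  -- iteration 1/3 --
  PU: pen up
  PU: pen up
  LT 135: heading 225 -> 0
  REPEAT 3 [
    -- iteration 1/3 --
    PD: pen down
    FD 15: (-3.778,-7.778) -> (11.222,-7.778) [heading=0, draw]
    -- iteration 2/3 --
    PD: pen down
    FD 15: (11.222,-7.778) -> (26.222,-7.778) [heading=0, draw]
    -- iteration 3/3 --
    PD: pen down
    FD 15: (26.222,-7.778) -> (41.222,-7.778) [heading=0, draw]
  ]
  -- iteration 2/3 --
  PU: pen up
  PU: pen up
  LT 135: heading 0 -> 135
  REPEAT 3 [
    -- iteration 1/3 --
    PD: pen down
    FD 15: (41.222,-7.778) -> (30.615,2.828) [heading=135, draw]
    -- iteration 2/3 --
    PD: pen down
    FD 15: (30.615,2.828) -> (20.009,13.435) [heading=135, draw]
    -- iteration 3/3 --
    PD: pen down
    FD 15: (20.009,13.435) -> (9.402,24.042) [heading=135, draw]
  ]
  -- iteration 3/3 --
  PU: pen up
  PU: pen up
  LT 135: heading 135 -> 270
  REPEAT 3 [
    -- iteration 1/3 --
    PD: pen down
    FD 15: (9.402,24.042) -> (9.402,9.042) [heading=270, draw]
    -- iteration 2/3 --
    PD: pen down
    FD 15: (9.402,9.042) -> (9.402,-5.958) [heading=270, draw]
    -- iteration 3/3 --
    PD: pen down
    FD 15: (9.402,-5.958) -> (9.402,-20.958) [heading=270, draw]
  ]
]
FD 4: (9.402,-20.958) -> (9.402,-24.958) [heading=270, draw]
FD 6: (9.402,-24.958) -> (9.402,-30.958) [heading=270, draw]
LT 90: heading 270 -> 0
Final: pos=(9.402,-30.958), heading=0, 13 segment(s) drawn

Segment endpoints: x in {-3.778, 0, 4, 9.402, 9.402, 9.402, 9.402, 9.402, 11.222, 20.009, 26.222, 30.615, 41.222}, y in {-30.958, -24.958, -20.958, -7.778, -5.958, 0, 2.828, 9.042, 13.435, 24.042}
xmin=-3.778, ymin=-30.958, xmax=41.222, ymax=24.042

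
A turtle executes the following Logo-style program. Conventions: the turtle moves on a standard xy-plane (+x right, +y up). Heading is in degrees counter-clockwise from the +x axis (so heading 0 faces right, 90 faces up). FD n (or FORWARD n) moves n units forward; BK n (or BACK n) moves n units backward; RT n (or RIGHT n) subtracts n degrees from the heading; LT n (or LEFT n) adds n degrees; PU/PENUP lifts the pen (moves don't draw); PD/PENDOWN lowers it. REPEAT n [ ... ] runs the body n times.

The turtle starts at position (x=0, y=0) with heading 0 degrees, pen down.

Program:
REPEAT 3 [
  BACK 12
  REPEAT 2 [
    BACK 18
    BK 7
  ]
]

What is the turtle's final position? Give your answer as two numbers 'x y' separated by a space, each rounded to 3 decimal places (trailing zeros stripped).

Executing turtle program step by step:
Start: pos=(0,0), heading=0, pen down
REPEAT 3 [
  -- iteration 1/3 --
  BK 12: (0,0) -> (-12,0) [heading=0, draw]
  REPEAT 2 [
    -- iteration 1/2 --
    BK 18: (-12,0) -> (-30,0) [heading=0, draw]
    BK 7: (-30,0) -> (-37,0) [heading=0, draw]
    -- iteration 2/2 --
    BK 18: (-37,0) -> (-55,0) [heading=0, draw]
    BK 7: (-55,0) -> (-62,0) [heading=0, draw]
  ]
  -- iteration 2/3 --
  BK 12: (-62,0) -> (-74,0) [heading=0, draw]
  REPEAT 2 [
    -- iteration 1/2 --
    BK 18: (-74,0) -> (-92,0) [heading=0, draw]
    BK 7: (-92,0) -> (-99,0) [heading=0, draw]
    -- iteration 2/2 --
    BK 18: (-99,0) -> (-117,0) [heading=0, draw]
    BK 7: (-117,0) -> (-124,0) [heading=0, draw]
  ]
  -- iteration 3/3 --
  BK 12: (-124,0) -> (-136,0) [heading=0, draw]
  REPEAT 2 [
    -- iteration 1/2 --
    BK 18: (-136,0) -> (-154,0) [heading=0, draw]
    BK 7: (-154,0) -> (-161,0) [heading=0, draw]
    -- iteration 2/2 --
    BK 18: (-161,0) -> (-179,0) [heading=0, draw]
    BK 7: (-179,0) -> (-186,0) [heading=0, draw]
  ]
]
Final: pos=(-186,0), heading=0, 15 segment(s) drawn

Answer: -186 0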